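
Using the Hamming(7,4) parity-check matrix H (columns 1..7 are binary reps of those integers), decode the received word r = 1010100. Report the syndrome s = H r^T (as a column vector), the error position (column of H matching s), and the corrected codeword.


s = (1, 1, 1)^T, error position = 7, corrected codeword c = 1010101

Compute s = H r^T mod 2 one row at a time:
  s_1 = 0 + 1 + 0 + 0 = 1 ≡ 1 (mod 2).
  s_2 = 0 + 1 + 0 + 0 = 1 ≡ 1 (mod 2).
  s_3 = 1 + 1 + 1 + 0 = 3 ≡ 1 (mod 2).
s = (1, 1, 1)^T — this equals column 7 of H (binary 111), so error is at position 7.
Correct: flip bit 7 of r = 1010100 to get c = 1010101.


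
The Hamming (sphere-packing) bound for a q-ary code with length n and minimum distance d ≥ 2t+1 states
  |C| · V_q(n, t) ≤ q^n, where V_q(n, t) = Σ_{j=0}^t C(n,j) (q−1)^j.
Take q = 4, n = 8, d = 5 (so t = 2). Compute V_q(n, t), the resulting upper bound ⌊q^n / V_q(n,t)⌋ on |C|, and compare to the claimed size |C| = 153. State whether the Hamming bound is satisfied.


V_q(n, t) = 277, q^n = 65536, Hamming bound = 236, |C| = 153 ≤ bound (satisfied).

Step 1: Compute V_q(n, t) = Σ_{j=0}^2 C(n, j) (q−1)^j.
  j = 0: C(8,0)·(3)^0 = 1·1 = 1.
  j = 1: C(8,1)·(3)^1 = 8·3 = 24.
  j = 2: C(8,2)·(3)^2 = 28·9 = 252.
  V_q(n, t) = 1 + 24 + 252 = 277.
Step 2: q^n = 4^8 = 65536.
Step 3: Hamming bound ⌊q^n / V_q(n,t)⌋ = ⌊65536/277⌋ = 236.
Step 4: Compare |C| = 153 to 236: satisfied.
The claimed |C| lies below the Hamming bound.


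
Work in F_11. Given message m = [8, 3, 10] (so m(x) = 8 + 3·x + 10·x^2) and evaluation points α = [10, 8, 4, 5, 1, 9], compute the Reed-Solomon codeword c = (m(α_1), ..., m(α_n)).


c = [4, 1, 4, 9, 10, 9]

Message polynomial: m(x) = 8 + 3·x + 10·x^2 (mod 11).
For each evaluation point α_i, compute m(α_i) mod 11:
  α_1 = 10: Horner steps 10 → 4 → 4, so m(10) = 4.
  α_2 = 8: Horner steps 10 → 6 → 1, so m(8) = 1.
  α_3 = 4: Horner steps 10 → 10 → 4, so m(4) = 4.
  α_4 = 5: Horner steps 10 → 9 → 9, so m(5) = 9.
  α_5 = 1: Horner steps 10 → 2 → 10, so m(1) = 10.
  α_6 = 9: Horner steps 10 → 5 → 9, so m(9) = 9.
Codeword c = [4, 1, 4, 9, 10, 9] ∈ F_11^6.


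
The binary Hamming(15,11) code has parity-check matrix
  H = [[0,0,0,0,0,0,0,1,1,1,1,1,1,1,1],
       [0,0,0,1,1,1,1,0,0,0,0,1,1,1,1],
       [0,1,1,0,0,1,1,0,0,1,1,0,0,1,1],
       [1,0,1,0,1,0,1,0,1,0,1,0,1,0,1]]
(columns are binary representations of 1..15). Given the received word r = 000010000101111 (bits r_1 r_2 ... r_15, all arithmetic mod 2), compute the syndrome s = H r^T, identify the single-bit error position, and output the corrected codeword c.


s = (1, 1, 1, 1)^T, error position = 15, corrected codeword c = 000010000101110

Compute s = H r^T mod 2 one row at a time:
  s_1 = 0 + 0 + 1 + 0 + 1 + 1 + 1 + 1 = 5 ≡ 1 (mod 2).
  s_2 = 0 + 1 + 0 + 0 + 1 + 1 + 1 + 1 = 5 ≡ 1 (mod 2).
  s_3 = 0 + 0 + 0 + 0 + 1 + 0 + 1 + 1 = 3 ≡ 1 (mod 2).
  s_4 = 0 + 0 + 1 + 0 + 0 + 0 + 1 + 1 = 3 ≡ 1 (mod 2).
s = (1, 1, 1, 1)^T — this equals column 15 of H (binary 1111), so error is at position 15.
Correct: flip bit 15 of r = 000010000101111 to get c = 000010000101110.


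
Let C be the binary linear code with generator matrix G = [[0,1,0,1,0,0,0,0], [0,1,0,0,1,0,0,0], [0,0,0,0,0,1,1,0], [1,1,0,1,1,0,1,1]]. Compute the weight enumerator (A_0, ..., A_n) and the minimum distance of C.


Weight distribution: A_0 = 1, A_2 = 4, A_4 = 9, A_6 = 2. Minimum distance d = 2.

Enumerate all 2^4 = 16 messages m ∈ F_2^4.
For each, compute codeword c = mG in F_2^8, then tally its weight.
  m = 0000 → c = 00000000, weight = 0.
  m = 1000 → c = 01010000, weight = 2.
  m = 0100 → c = 01001000, weight = 2.
  m = 1100 → c = 00011000, weight = 2.
  m = 0010 → c = 00000110, weight = 2.
  m = 1010 → c = 01010110, weight = 4.
  m = 0110 → c = 01001110, weight = 4.
  m = 1110 → c = 00011110, weight = 4.
  m = 0001 → c = 11011011, weight = 6.
  m = 1001 → c = 10001011, weight = 4.
  m = 0101 → c = 10010011, weight = 4.
  m = 1101 → c = 11000011, weight = 4.
  m = 0011 → c = 11011101, weight = 6.
  m = 1011 → c = 10001101, weight = 4.
  m = 0111 → c = 10010101, weight = 4.
  m = 1111 → c = 11000101, weight = 4.
Tally weights:
  weight 0: 1 codewords.
  weight 2: 4 codewords.
  weight 4: 9 codewords.
  weight 6: 2 codewords.
Minimum distance d = smallest w > 0 with A_w > 0 = 2.
Sanity: Σ A_w = 16 = 2^4 = 16 ✓.


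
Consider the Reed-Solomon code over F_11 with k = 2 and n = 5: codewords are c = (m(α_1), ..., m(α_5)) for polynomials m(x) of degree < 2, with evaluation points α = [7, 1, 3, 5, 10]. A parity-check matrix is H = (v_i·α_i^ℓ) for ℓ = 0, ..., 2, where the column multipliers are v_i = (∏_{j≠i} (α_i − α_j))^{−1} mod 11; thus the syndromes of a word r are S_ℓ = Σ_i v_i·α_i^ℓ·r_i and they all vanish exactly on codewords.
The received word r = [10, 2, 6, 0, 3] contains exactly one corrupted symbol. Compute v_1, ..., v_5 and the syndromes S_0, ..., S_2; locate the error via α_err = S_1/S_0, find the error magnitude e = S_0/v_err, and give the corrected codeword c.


S = (3, 9, 5), error at position 3, error magnitude e = 5, c = [10, 2, 1, 0, 3].

Step 1: column multipliers v_i = (∏_{j≠i}(α_i − α_j))^{−1} mod 11.
  i = 1 (α = 7): (7−1)(7−3)(7−5)(7−10) = 6·4·2·(−3) = −144 ≡ 10, so v_1 = 10^{−1} = 10 (mod 11).
  i = 2 (α = 1): (1−7)(1−3)(1−5)(1−10) = (−6)·(−2)·(−4)·(−9) = 432 ≡ 3, so v_2 = 3^{−1} = 4 (mod 11).
  i = 3 (α = 3): (3−7)(3−1)(3−5)(3−10) = (−4)·2·(−2)·(−7) = −112 ≡ 9, so v_3 = 9^{−1} = 5 (mod 11).
  i = 4 (α = 5): (5−7)(5−1)(5−3)(5−10) = (−2)·4·2·(−5) = 80 ≡ 3, so v_4 = 3^{−1} = 4 (mod 11).
  i = 5 (α = 10): (10−7)(10−1)(10−3)(10−5) = 3·9·7·5 = 945 ≡ 10, so v_5 = 10^{−1} = 10 (mod 11).
  v = [10, 4, 5, 4, 10].
Step 2: syndromes of r = [10, 2, 6, 0, 3] (all sums mod 11).
  S_0 = Σ v_i r_i = 10·10 + 4·2 + 5·6 + 4·0 + 10·3 = 168 ≡ 3.
  S_1 = Σ v_i α_i r_i = 10·7·10 + 4·1·2 + 5·3·6 + 4·5·0 + 10·10·3 = 1098 ≡ 9.
  α_i^2 mod 11 = [5, 1, 9, 3, 1].
  S_2 = Σ v_i α_i^2 r_i = 10·5·10 + 4·1·2 + 5·9·6 + 4·3·0 + 10·1·3 = 808 ≡ 5.
  S = (3, 9, 5) ≠ 0, so r is not a codeword (an error is present).
Step 3: locate the error. For a single error e at position i, S_ℓ = v_i·e·α_i^ℓ, so α_err = S_1/S_0.
  S_0^{−1} = 3^{−1} = 4 (mod 11), so α_err = 9·4 = 36 ≡ 3 = α_3. Error position i = 3.
  Consistency check: S_2/S_1 = 5·5 = 25 ≡ 3 = α_err ✓ (single-error assumption holds).
Step 4: error magnitude e = S_0/v_3 = S_0·∏_{j≠3}(α_3 − α_j) = 3·9 = 27 ≡ 5 (mod 11).
Step 5: correct position 3: c_3 = r_3 − e = 6 − 5 ≡ 1 (mod 11). Hence c = [10, 2, 1, 0, 3].
  Check: interpolating c through the α_i gives m(x) = 8 + 5·x (degree < 2) with m(α_i) = c_i for every i, so c is indeed a codeword.


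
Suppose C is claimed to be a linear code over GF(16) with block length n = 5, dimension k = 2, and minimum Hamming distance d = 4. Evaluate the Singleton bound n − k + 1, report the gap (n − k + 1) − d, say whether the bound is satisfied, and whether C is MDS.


Singleton RHS = n − k + 1 = 4, slack = 0, bound satisfied, MDS.

Singleton bound: d ≤ n − k + 1.
Here n = 5, k = 2, so n − k + 1 = 4.
Given d = 4, check d ≤ 4: YES.
Slack = (n − k + 1) − d = 0.
The code is MDS (slack = 0).
Description: the claimed parameters are [5, 2, 4]_16; such a code would be MDS (meets Singleton bound).


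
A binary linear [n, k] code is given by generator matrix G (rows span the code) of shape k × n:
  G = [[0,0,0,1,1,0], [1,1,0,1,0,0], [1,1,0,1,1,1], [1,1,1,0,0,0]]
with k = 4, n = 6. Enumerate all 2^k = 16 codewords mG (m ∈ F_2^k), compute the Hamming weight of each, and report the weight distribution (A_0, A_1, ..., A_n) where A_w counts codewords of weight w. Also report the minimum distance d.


Weight distribution: A_0 = 1, A_2 = 6, A_3 = 4, A_4 = 1, A_5 = 4. Minimum distance d = 2.

Enumerate all 2^4 = 16 messages m ∈ F_2^4.
For each, compute codeword c = mG in F_2^6, then tally its weight.
  m = 0000 → c = 000000, weight = 0.
  m = 1000 → c = 000110, weight = 2.
  m = 0100 → c = 110100, weight = 3.
  m = 1100 → c = 110010, weight = 3.
  m = 0010 → c = 110111, weight = 5.
  m = 1010 → c = 110001, weight = 3.
  m = 0110 → c = 000011, weight = 2.
  m = 1110 → c = 000101, weight = 2.
  m = 0001 → c = 111000, weight = 3.
  m = 1001 → c = 111110, weight = 5.
  m = 0101 → c = 001100, weight = 2.
  m = 1101 → c = 001010, weight = 2.
  m = 0011 → c = 001111, weight = 4.
  m = 1011 → c = 001001, weight = 2.
  m = 0111 → c = 111011, weight = 5.
  m = 1111 → c = 111101, weight = 5.
Tally weights:
  weight 0: 1 codewords.
  weight 2: 6 codewords.
  weight 3: 4 codewords.
  weight 4: 1 codewords.
  weight 5: 4 codewords.
Minimum distance d = smallest w > 0 with A_w > 0 = 2.
Sanity: Σ A_w = 16 = 2^4 = 16 ✓.


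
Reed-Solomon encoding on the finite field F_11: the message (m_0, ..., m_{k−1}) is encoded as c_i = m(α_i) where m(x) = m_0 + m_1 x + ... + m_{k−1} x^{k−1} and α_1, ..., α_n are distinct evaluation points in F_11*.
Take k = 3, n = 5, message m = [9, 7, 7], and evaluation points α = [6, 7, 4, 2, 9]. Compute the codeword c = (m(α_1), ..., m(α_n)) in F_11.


c = [6, 5, 6, 7, 1]

Message polynomial: m(x) = 9 + 7·x + 7·x^2 (mod 11).
For each evaluation point α_i, compute m(α_i) mod 11:
  α_1 = 6: Horner steps 7 → 5 → 6, so m(6) = 6.
  α_2 = 7: Horner steps 7 → 1 → 5, so m(7) = 5.
  α_3 = 4: Horner steps 7 → 2 → 6, so m(4) = 6.
  α_4 = 2: Horner steps 7 → 10 → 7, so m(2) = 7.
  α_5 = 9: Horner steps 7 → 4 → 1, so m(9) = 1.
Codeword c = [6, 5, 6, 7, 1] ∈ F_11^5.


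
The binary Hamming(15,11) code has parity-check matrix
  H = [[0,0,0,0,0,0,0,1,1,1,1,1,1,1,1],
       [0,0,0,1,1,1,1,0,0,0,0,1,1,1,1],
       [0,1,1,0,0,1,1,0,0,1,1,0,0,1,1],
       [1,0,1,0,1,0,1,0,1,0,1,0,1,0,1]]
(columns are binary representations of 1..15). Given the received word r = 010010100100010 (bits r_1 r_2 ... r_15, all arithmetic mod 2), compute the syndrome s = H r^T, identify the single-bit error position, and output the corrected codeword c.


s = (0, 1, 0, 0)^T, error position = 4, corrected codeword c = 010110100100010

Compute s = H r^T mod 2 one row at a time:
  s_1 = 0 + 0 + 1 + 0 + 0 + 0 + 1 + 0 = 2 ≡ 0 (mod 2).
  s_2 = 0 + 1 + 0 + 1 + 0 + 0 + 1 + 0 = 3 ≡ 1 (mod 2).
  s_3 = 1 + 0 + 0 + 1 + 1 + 0 + 1 + 0 = 4 ≡ 0 (mod 2).
  s_4 = 0 + 0 + 1 + 1 + 0 + 0 + 0 + 0 = 2 ≡ 0 (mod 2).
s = (0, 1, 0, 0)^T — this equals column 4 of H (binary 0100), so error is at position 4.
Correct: flip bit 4 of r = 010010100100010 to get c = 010110100100010.


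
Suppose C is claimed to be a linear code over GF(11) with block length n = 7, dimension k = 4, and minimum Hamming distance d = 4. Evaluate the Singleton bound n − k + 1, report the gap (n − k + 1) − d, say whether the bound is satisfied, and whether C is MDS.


Singleton RHS = n − k + 1 = 4, slack = 0, bound satisfied, MDS.

Singleton bound: d ≤ n − k + 1.
Here n = 7, k = 4, so n − k + 1 = 4.
Given d = 4, check d ≤ 4: YES.
Slack = (n − k + 1) − d = 0.
The code is MDS (slack = 0).
Description: the claimed parameters are [7, 4, 4]_11; such a code would be MDS (meets Singleton bound).


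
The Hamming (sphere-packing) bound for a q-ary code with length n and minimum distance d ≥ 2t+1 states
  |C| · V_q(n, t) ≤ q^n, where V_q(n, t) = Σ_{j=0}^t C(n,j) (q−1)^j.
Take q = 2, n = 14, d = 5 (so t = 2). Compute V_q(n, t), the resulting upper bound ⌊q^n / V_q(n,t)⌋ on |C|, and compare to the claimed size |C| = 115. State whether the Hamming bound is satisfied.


V_q(n, t) = 106, q^n = 16384, Hamming bound = 154, |C| = 115 ≤ bound (satisfied).

Step 1: Compute V_q(n, t) = Σ_{j=0}^2 C(n, j) (q−1)^j.
  j = 0: C(14,0)·(1)^0 = 1·1 = 1.
  j = 1: C(14,1)·(1)^1 = 14·1 = 14.
  j = 2: C(14,2)·(1)^2 = 91·1 = 91.
  V_q(n, t) = 1 + 14 + 91 = 106.
Step 2: q^n = 2^14 = 16384.
Step 3: Hamming bound ⌊q^n / V_q(n,t)⌋ = ⌊16384/106⌋ = 154.
Step 4: Compare |C| = 115 to 154: satisfied.
The claimed |C| lies below the Hamming bound.


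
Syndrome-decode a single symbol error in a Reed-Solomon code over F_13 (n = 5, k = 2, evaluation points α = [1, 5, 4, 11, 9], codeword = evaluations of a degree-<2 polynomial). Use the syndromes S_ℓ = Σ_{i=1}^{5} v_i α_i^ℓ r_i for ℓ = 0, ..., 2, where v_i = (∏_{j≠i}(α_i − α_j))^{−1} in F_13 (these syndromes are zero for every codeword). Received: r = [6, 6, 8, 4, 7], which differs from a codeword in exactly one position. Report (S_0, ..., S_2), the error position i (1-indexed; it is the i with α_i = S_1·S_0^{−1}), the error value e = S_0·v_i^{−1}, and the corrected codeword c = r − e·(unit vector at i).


S = (9, 6, 4), error at position 2, error magnitude e = 6, c = [6, 0, 8, 4, 7].

Step 1: column multipliers v_i = (∏_{j≠i}(α_i − α_j))^{−1} mod 13.
  i = 1 (α = 1): (1−5)(1−4)(1−11)(1−9) = (−4)·(−3)·(−10)·(−8) = 960 ≡ 11, so v_1 = 11^{−1} = 6 (mod 13).
  i = 2 (α = 5): (5−1)(5−4)(5−11)(5−9) = 4·1·(−6)·(−4) = 96 ≡ 5, so v_2 = 5^{−1} = 8 (mod 13).
  i = 3 (α = 4): (4−1)(4−5)(4−11)(4−9) = 3·(−1)·(−7)·(−5) = −105 ≡ 12, so v_3 = 12^{−1} = 12 (mod 13).
  i = 4 (α = 11): (11−1)(11−5)(11−4)(11−9) = 10·6·7·2 = 840 ≡ 8, so v_4 = 8^{−1} = 5 (mod 13).
  i = 5 (α = 9): (9−1)(9−5)(9−4)(9−11) = 8·4·5·(−2) = −320 ≡ 5, so v_5 = 5^{−1} = 8 (mod 13).
  v = [6, 8, 12, 5, 8].
Step 2: syndromes of r = [6, 6, 8, 4, 7] (all sums mod 13).
  S_0 = Σ v_i r_i = 6·6 + 8·6 + 12·8 + 5·4 + 8·7 = 256 ≡ 9.
  S_1 = Σ v_i α_i r_i = 6·1·6 + 8·5·6 + 12·4·8 + 5·11·4 + 8·9·7 = 1384 ≡ 6.
  α_i^2 mod 13 = [1, 12, 3, 4, 3].
  S_2 = Σ v_i α_i^2 r_i = 6·1·6 + 8·12·6 + 12·3·8 + 5·4·4 + 8·3·7 = 1148 ≡ 4.
  S = (9, 6, 4) ≠ 0, so r is not a codeword (an error is present).
Step 3: locate the error. For a single error e at position i, S_ℓ = v_i·e·α_i^ℓ, so α_err = S_1/S_0.
  S_0^{−1} = 9^{−1} = 3 (mod 13), so α_err = 6·3 = 18 ≡ 5 = α_2. Error position i = 2.
  Consistency check: S_2/S_1 = 4·11 = 44 ≡ 5 = α_err ✓ (single-error assumption holds).
Step 4: error magnitude e = S_0/v_2 = S_0·∏_{j≠2}(α_2 − α_j) = 9·5 = 45 ≡ 6 (mod 13).
Step 5: correct position 2: c_2 = r_2 − e = 6 − 6 ≡ 0 (mod 13). Hence c = [6, 0, 8, 4, 7].
  Check: interpolating c through the α_i gives m(x) = 1 + 5·x (degree < 2) with m(α_i) = c_i for every i, so c is indeed a codeword.


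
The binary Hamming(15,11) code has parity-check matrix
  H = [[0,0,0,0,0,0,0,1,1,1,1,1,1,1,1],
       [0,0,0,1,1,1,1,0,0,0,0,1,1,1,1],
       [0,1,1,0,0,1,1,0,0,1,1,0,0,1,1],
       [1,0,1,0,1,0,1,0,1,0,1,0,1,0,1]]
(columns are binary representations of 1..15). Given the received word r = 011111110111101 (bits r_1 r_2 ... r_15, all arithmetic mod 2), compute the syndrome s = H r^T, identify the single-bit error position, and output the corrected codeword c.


s = (0, 1, 1, 0)^T, error position = 6, corrected codeword c = 011110110111101

Compute s = H r^T mod 2 one row at a time:
  s_1 = 1 + 0 + 1 + 1 + 1 + 1 + 0 + 1 = 6 ≡ 0 (mod 2).
  s_2 = 1 + 1 + 1 + 1 + 1 + 1 + 0 + 1 = 7 ≡ 1 (mod 2).
  s_3 = 1 + 1 + 1 + 1 + 1 + 1 + 0 + 1 = 7 ≡ 1 (mod 2).
  s_4 = 0 + 1 + 1 + 1 + 0 + 1 + 1 + 1 = 6 ≡ 0 (mod 2).
s = (0, 1, 1, 0)^T — this equals column 6 of H (binary 0110), so error is at position 6.
Correct: flip bit 6 of r = 011111110111101 to get c = 011110110111101.


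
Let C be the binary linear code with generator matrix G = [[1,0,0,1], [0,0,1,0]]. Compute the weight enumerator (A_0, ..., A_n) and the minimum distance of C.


Weight distribution: A_0 = 1, A_1 = 1, A_2 = 1, A_3 = 1. Minimum distance d = 1.

Enumerate all 2^2 = 4 messages m ∈ F_2^2.
For each, compute codeword c = mG in F_2^4, then tally its weight.
  m = 00 → c = 0000, weight = 0.
  m = 10 → c = 1001, weight = 2.
  m = 01 → c = 0010, weight = 1.
  m = 11 → c = 1011, weight = 3.
Tally weights:
  weight 0: 1 codewords.
  weight 1: 1 codewords.
  weight 2: 1 codewords.
  weight 3: 1 codewords.
Minimum distance d = smallest w > 0 with A_w > 0 = 1.
Sanity: Σ A_w = 4 = 2^2 = 4 ✓.


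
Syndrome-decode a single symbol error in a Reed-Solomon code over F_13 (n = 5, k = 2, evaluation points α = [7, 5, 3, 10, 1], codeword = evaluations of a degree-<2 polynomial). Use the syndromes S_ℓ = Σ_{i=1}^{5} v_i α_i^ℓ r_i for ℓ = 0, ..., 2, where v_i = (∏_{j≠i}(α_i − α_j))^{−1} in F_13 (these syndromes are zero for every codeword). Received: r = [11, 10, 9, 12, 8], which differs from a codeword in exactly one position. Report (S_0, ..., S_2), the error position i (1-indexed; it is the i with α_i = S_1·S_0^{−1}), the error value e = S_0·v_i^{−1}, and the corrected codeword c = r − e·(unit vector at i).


S = (5, 11, 6), error at position 4, error magnitude e = 6, c = [11, 10, 9, 6, 8].

Step 1: column multipliers v_i = (∏_{j≠i}(α_i − α_j))^{−1} mod 13.
  i = 1 (α = 7): (7−5)(7−3)(7−10)(7−1) = 2·4·(−3)·6 = −144 ≡ 12, so v_1 = 12^{−1} = 12 (mod 13).
  i = 2 (α = 5): (5−7)(5−3)(5−10)(5−1) = (−2)·2·(−5)·4 = 80 ≡ 2, so v_2 = 2^{−1} = 7 (mod 13).
  i = 3 (α = 3): (3−7)(3−5)(3−10)(3−1) = (−4)·(−2)·(−7)·2 = −112 ≡ 5, so v_3 = 5^{−1} = 8 (mod 13).
  i = 4 (α = 10): (10−7)(10−5)(10−3)(10−1) = 3·5·7·9 = 945 ≡ 9, so v_4 = 9^{−1} = 3 (mod 13).
  i = 5 (α = 1): (1−7)(1−5)(1−3)(1−10) = (−6)·(−4)·(−2)·(−9) = 432 ≡ 3, so v_5 = 3^{−1} = 9 (mod 13).
  v = [12, 7, 8, 3, 9].
Step 2: syndromes of r = [11, 10, 9, 12, 8] (all sums mod 13).
  S_0 = Σ v_i r_i = 12·11 + 7·10 + 8·9 + 3·12 + 9·8 = 382 ≡ 5.
  S_1 = Σ v_i α_i r_i = 12·7·11 + 7·5·10 + 8·3·9 + 3·10·12 + 9·1·8 = 1922 ≡ 11.
  α_i^2 mod 13 = [10, 12, 9, 9, 1].
  S_2 = Σ v_i α_i^2 r_i = 12·10·11 + 7·12·10 + 8·9·9 + 3·9·12 + 9·1·8 = 3204 ≡ 6.
  S = (5, 11, 6) ≠ 0, so r is not a codeword (an error is present).
Step 3: locate the error. For a single error e at position i, S_ℓ = v_i·e·α_i^ℓ, so α_err = S_1/S_0.
  S_0^{−1} = 5^{−1} = 8 (mod 13), so α_err = 11·8 = 88 ≡ 10 = α_4. Error position i = 4.
  Consistency check: S_2/S_1 = 6·6 = 36 ≡ 10 = α_err ✓ (single-error assumption holds).
Step 4: error magnitude e = S_0/v_4 = S_0·∏_{j≠4}(α_4 − α_j) = 5·9 = 45 ≡ 6 (mod 13).
Step 5: correct position 4: c_4 = r_4 − e = 12 − 6 ≡ 6 (mod 13). Hence c = [11, 10, 9, 6, 8].
  Check: interpolating c through the α_i gives m(x) = 1 + 7·x (degree < 2) with m(α_i) = c_i for every i, so c is indeed a codeword.


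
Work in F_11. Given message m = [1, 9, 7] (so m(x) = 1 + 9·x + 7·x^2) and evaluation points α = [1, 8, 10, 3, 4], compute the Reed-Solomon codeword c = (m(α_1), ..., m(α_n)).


c = [6, 4, 10, 3, 6]

Message polynomial: m(x) = 1 + 9·x + 7·x^2 (mod 11).
For each evaluation point α_i, compute m(α_i) mod 11:
  α_1 = 1: Horner steps 7 → 5 → 6, so m(1) = 6.
  α_2 = 8: Horner steps 7 → 10 → 4, so m(8) = 4.
  α_3 = 10: Horner steps 7 → 2 → 10, so m(10) = 10.
  α_4 = 3: Horner steps 7 → 8 → 3, so m(3) = 3.
  α_5 = 4: Horner steps 7 → 4 → 6, so m(4) = 6.
Codeword c = [6, 4, 10, 3, 6] ∈ F_11^5.


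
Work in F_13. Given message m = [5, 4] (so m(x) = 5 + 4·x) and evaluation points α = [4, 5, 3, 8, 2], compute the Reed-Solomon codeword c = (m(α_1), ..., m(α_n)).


c = [8, 12, 4, 11, 0]

Message polynomial: m(x) = 5 + 4·x (mod 13).
For each evaluation point α_i, compute m(α_i) mod 13:
  α_1 = 4: Horner steps 4 → 8, so m(4) = 8.
  α_2 = 5: Horner steps 4 → 12, so m(5) = 12.
  α_3 = 3: Horner steps 4 → 4, so m(3) = 4.
  α_4 = 8: Horner steps 4 → 11, so m(8) = 11.
  α_5 = 2: Horner steps 4 → 0, so m(2) = 0.
Codeword c = [8, 12, 4, 11, 0] ∈ F_13^5.


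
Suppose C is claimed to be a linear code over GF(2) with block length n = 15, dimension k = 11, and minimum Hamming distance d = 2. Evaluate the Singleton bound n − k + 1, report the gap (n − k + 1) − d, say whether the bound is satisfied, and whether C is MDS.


Singleton RHS = n − k + 1 = 5, slack = 3, bound satisfied, not MDS.

Singleton bound: d ≤ n − k + 1.
Here n = 15, k = 11, so n − k + 1 = 5.
Given d = 2, check d ≤ 5: YES.
Slack = (n − k + 1) − d = 3.
The code is NOT MDS (slack = 3 > 0).
Description: the claimed parameters are [15, 11, 2]_2; such a code would be non-MDS.


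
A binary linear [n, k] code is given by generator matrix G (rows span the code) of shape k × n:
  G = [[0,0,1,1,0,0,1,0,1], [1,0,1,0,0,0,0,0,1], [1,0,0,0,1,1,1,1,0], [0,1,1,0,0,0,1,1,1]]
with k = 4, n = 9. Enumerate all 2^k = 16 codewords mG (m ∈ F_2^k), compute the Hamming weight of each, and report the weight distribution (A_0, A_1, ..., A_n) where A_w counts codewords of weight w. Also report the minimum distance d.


Weight distribution: A_0 = 1, A_3 = 4, A_4 = 3, A_5 = 2, A_6 = 4, A_7 = 2. Minimum distance d = 3.

Enumerate all 2^4 = 16 messages m ∈ F_2^4.
For each, compute codeword c = mG in F_2^9, then tally its weight.
  m = 0000 → c = 000000000, weight = 0.
  m = 1000 → c = 001100101, weight = 4.
  m = 0100 → c = 101000001, weight = 3.
  m = 1100 → c = 100100100, weight = 3.
  m = 0010 → c = 100011110, weight = 5.
  m = 1010 → c = 101111011, weight = 7.
  m = 0110 → c = 001011111, weight = 6.
  m = 1110 → c = 000111010, weight = 4.
  m = 0001 → c = 011000111, weight = 5.
  m = 1001 → c = 010100010, weight = 3.
  m = 0101 → c = 110000110, weight = 4.
  m = 1101 → c = 111100011, weight = 6.
  m = 0011 → c = 111011001, weight = 6.
  m = 1011 → c = 110111100, weight = 6.
  m = 0111 → c = 010011000, weight = 3.
  m = 1111 → c = 011111101, weight = 7.
Tally weights:
  weight 0: 1 codewords.
  weight 3: 4 codewords.
  weight 4: 3 codewords.
  weight 5: 2 codewords.
  weight 6: 4 codewords.
  weight 7: 2 codewords.
Minimum distance d = smallest w > 0 with A_w > 0 = 3.
Sanity: Σ A_w = 16 = 2^4 = 16 ✓.


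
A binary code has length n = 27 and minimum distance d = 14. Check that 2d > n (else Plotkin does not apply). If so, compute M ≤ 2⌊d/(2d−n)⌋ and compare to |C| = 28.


Plotkin bound M ≤ 28; given |C| = 28 ≤ bound (satisfied).

Check applicability: 2d = 28, n = 27.
2d − n = 1 > 0, so Plotkin applies.
Compute d/(2d−n) = 14/1 ≈ 14.0000.
⌊d/(2d−n)⌋ = 14.
Plotkin bound: M ≤ 2·14 = 28.
Given |C| = 28, check: satisfied.
This |C| is at the Plotkin bound.


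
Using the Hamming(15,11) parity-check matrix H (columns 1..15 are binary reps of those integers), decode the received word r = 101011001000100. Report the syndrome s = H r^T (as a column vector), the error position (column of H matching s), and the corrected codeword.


s = (0, 1, 0, 1)^T, error position = 5, corrected codeword c = 101001001000100

Compute s = H r^T mod 2 one row at a time:
  s_1 = 0 + 1 + 0 + 0 + 0 + 1 + 0 + 0 = 2 ≡ 0 (mod 2).
  s_2 = 0 + 1 + 1 + 0 + 0 + 1 + 0 + 0 = 3 ≡ 1 (mod 2).
  s_3 = 0 + 1 + 1 + 0 + 0 + 0 + 0 + 0 = 2 ≡ 0 (mod 2).
  s_4 = 1 + 1 + 1 + 0 + 1 + 0 + 1 + 0 = 5 ≡ 1 (mod 2).
s = (0, 1, 0, 1)^T — this equals column 5 of H (binary 0101), so error is at position 5.
Correct: flip bit 5 of r = 101011001000100 to get c = 101001001000100.


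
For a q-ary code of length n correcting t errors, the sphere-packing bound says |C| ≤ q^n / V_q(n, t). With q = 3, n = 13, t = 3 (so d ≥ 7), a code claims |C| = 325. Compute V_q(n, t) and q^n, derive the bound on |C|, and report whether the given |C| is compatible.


V_q(n, t) = 2627, q^n = 1594323, Hamming bound = 606, |C| = 325 ≤ bound (satisfied).

Step 1: Compute V_q(n, t) = Σ_{j=0}^3 C(n, j) (q−1)^j.
  j = 0: C(13,0)·(2)^0 = 1·1 = 1.
  j = 1: C(13,1)·(2)^1 = 13·2 = 26.
  j = 2: C(13,2)·(2)^2 = 78·4 = 312.
  j = 3: C(13,3)·(2)^3 = 286·8 = 2288.
  V_q(n, t) = 1 + 26 + 312 + 2288 = 2627.
Step 2: q^n = 3^13 = 1594323.
Step 3: Hamming bound ⌊q^n / V_q(n,t)⌋ = ⌊1594323/2627⌋ = 606.
Step 4: Compare |C| = 325 to 606: satisfied.
The claimed |C| lies below the Hamming bound.


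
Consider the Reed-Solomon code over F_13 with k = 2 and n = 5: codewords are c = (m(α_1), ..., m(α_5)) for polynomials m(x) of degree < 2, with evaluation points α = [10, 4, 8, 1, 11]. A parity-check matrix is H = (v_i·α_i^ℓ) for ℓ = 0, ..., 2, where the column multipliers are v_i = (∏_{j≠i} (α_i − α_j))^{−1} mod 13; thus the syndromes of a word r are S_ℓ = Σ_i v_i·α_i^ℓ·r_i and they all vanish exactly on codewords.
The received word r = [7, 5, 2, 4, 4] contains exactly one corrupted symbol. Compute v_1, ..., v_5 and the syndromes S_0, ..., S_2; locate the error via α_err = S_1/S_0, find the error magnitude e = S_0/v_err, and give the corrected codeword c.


S = (7, 12, 2), error at position 5, error magnitude e = 1, c = [7, 5, 2, 4, 3].

Step 1: column multipliers v_i = (∏_{j≠i}(α_i − α_j))^{−1} mod 13.
  i = 1 (α = 10): (10−4)(10−8)(10−1)(10−11) = 6·2·9·(−1) = −108 ≡ 9, so v_1 = 9^{−1} = 3 (mod 13).
  i = 2 (α = 4): (4−10)(4−8)(4−1)(4−11) = (−6)·(−4)·3·(−7) = −504 ≡ 3, so v_2 = 3^{−1} = 9 (mod 13).
  i = 3 (α = 8): (8−10)(8−4)(8−1)(8−11) = (−2)·4·7·(−3) = 168 ≡ 12, so v_3 = 12^{−1} = 12 (mod 13).
  i = 4 (α = 1): (1−10)(1−4)(1−8)(1−11) = (−9)·(−3)·(−7)·(−10) = 1890 ≡ 5, so v_4 = 5^{−1} = 8 (mod 13).
  i = 5 (α = 11): (11−10)(11−4)(11−8)(11−1) = 1·7·3·10 = 210 ≡ 2, so v_5 = 2^{−1} = 7 (mod 13).
  v = [3, 9, 12, 8, 7].
Step 2: syndromes of r = [7, 5, 2, 4, 4] (all sums mod 13).
  S_0 = Σ v_i r_i = 3·7 + 9·5 + 12·2 + 8·4 + 7·4 = 150 ≡ 7.
  S_1 = Σ v_i α_i r_i = 3·10·7 + 9·4·5 + 12·8·2 + 8·1·4 + 7·11·4 = 922 ≡ 12.
  α_i^2 mod 13 = [9, 3, 12, 1, 4].
  S_2 = Σ v_i α_i^2 r_i = 3·9·7 + 9·3·5 + 12·12·2 + 8·1·4 + 7·4·4 = 756 ≡ 2.
  S = (7, 12, 2) ≠ 0, so r is not a codeword (an error is present).
Step 3: locate the error. For a single error e at position i, S_ℓ = v_i·e·α_i^ℓ, so α_err = S_1/S_0.
  S_0^{−1} = 7^{−1} = 2 (mod 13), so α_err = 12·2 = 24 ≡ 11 = α_5. Error position i = 5.
  Consistency check: S_2/S_1 = 2·12 = 24 ≡ 11 = α_err ✓ (single-error assumption holds).
Step 4: error magnitude e = S_0/v_5 = S_0·∏_{j≠5}(α_5 − α_j) = 7·2 = 14 ≡ 1 (mod 13).
Step 5: correct position 5: c_5 = r_5 − e = 4 − 1 ≡ 3 (mod 13). Hence c = [7, 5, 2, 4, 3].
  Check: interpolating c through the α_i gives m(x) = 8 + 9·x (degree < 2) with m(α_i) = c_i for every i, so c is indeed a codeword.


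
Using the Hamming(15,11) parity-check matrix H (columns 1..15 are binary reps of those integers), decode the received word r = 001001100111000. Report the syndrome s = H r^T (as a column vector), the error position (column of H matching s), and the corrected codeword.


s = (1, 1, 1, 1)^T, error position = 15, corrected codeword c = 001001100111001

Compute s = H r^T mod 2 one row at a time:
  s_1 = 0 + 0 + 1 + 1 + 1 + 0 + 0 + 0 = 3 ≡ 1 (mod 2).
  s_2 = 0 + 0 + 1 + 1 + 1 + 0 + 0 + 0 = 3 ≡ 1 (mod 2).
  s_3 = 0 + 1 + 1 + 1 + 1 + 1 + 0 + 0 = 5 ≡ 1 (mod 2).
  s_4 = 0 + 1 + 0 + 1 + 0 + 1 + 0 + 0 = 3 ≡ 1 (mod 2).
s = (1, 1, 1, 1)^T — this equals column 15 of H (binary 1111), so error is at position 15.
Correct: flip bit 15 of r = 001001100111000 to get c = 001001100111001.


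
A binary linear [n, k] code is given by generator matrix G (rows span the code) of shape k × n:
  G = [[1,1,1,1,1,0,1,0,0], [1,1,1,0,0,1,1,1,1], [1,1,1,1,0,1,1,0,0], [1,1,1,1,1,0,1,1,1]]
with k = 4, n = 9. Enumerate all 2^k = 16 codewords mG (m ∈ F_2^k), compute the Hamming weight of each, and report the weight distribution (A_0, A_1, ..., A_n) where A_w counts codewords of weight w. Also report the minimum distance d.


Weight distribution: A_0 = 1, A_1 = 1, A_2 = 2, A_3 = 2, A_4 = 1, A_5 = 3, A_6 = 2, A_7 = 2, A_8 = 2. Minimum distance d = 1.

Enumerate all 2^4 = 16 messages m ∈ F_2^4.
For each, compute codeword c = mG in F_2^9, then tally its weight.
  m = 0000 → c = 000000000, weight = 0.
  m = 1000 → c = 111110100, weight = 6.
  m = 0100 → c = 111001111, weight = 7.
  m = 1100 → c = 000111011, weight = 5.
  m = 0010 → c = 111101100, weight = 6.
  m = 1010 → c = 000011000, weight = 2.
  m = 0110 → c = 000100011, weight = 3.
  m = 1110 → c = 111010111, weight = 7.
  m = 0001 → c = 111110111, weight = 8.
  m = 1001 → c = 000000011, weight = 2.
  m = 0101 → c = 000111000, weight = 3.
  m = 1101 → c = 111001100, weight = 5.
  m = 0011 → c = 000011011, weight = 4.
  m = 1011 → c = 111101111, weight = 8.
  m = 0111 → c = 111010100, weight = 5.
  m = 1111 → c = 000100000, weight = 1.
Tally weights:
  weight 0: 1 codewords.
  weight 1: 1 codewords.
  weight 2: 2 codewords.
  weight 3: 2 codewords.
  weight 4: 1 codewords.
  weight 5: 3 codewords.
  weight 6: 2 codewords.
  weight 7: 2 codewords.
  weight 8: 2 codewords.
Minimum distance d = smallest w > 0 with A_w > 0 = 1.
Sanity: Σ A_w = 16 = 2^4 = 16 ✓.


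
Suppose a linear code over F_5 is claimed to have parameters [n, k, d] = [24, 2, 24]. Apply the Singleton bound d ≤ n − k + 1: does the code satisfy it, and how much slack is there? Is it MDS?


Singleton RHS = n − k + 1 = 23, slack = -1, bound violated (no such code; not MDS).

Singleton bound: d ≤ n − k + 1.
Here n = 24, k = 2, so n − k + 1 = 23.
Given d = 24, check d ≤ 23: NO.
Slack = (n − k + 1) − d = -1.
The slack is negative: d = 24 exceeds n − k + 1 = 23 by 1, so the Singleton bound is violated and no linear [24, 2, 24]_5 code can exist. In particular it is not MDS (MDS requires d = n − k + 1 exactly).
Description: the claimed parameters are [24, 2, 24]_5; such a code would be impossible (violates the Singleton bound).


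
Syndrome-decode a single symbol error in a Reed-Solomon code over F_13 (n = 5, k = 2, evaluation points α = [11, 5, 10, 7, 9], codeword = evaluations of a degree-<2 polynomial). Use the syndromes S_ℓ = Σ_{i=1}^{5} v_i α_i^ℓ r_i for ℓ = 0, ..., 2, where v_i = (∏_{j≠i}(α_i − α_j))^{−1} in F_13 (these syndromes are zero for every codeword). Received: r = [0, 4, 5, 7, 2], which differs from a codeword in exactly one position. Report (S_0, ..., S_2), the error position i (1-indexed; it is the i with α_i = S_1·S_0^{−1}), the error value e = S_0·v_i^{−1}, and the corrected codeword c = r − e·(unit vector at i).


S = (6, 2, 5), error at position 5, error magnitude e = 5, c = [0, 4, 5, 7, 10].

Step 1: column multipliers v_i = (∏_{j≠i}(α_i − α_j))^{−1} mod 13.
  i = 1 (α = 11): (11−5)(11−10)(11−7)(11−9) = 6·1·4·2 = 48 ≡ 9, so v_1 = 9^{−1} = 3 (mod 13).
  i = 2 (α = 5): (5−11)(5−10)(5−7)(5−9) = (−6)·(−5)·(−2)·(−4) = 240 ≡ 6, so v_2 = 6^{−1} = 11 (mod 13).
  i = 3 (α = 10): (10−11)(10−5)(10−7)(10−9) = (−1)·5·3·1 = −15 ≡ 11, so v_3 = 11^{−1} = 6 (mod 13).
  i = 4 (α = 7): (7−11)(7−5)(7−10)(7−9) = (−4)·2·(−3)·(−2) = −48 ≡ 4, so v_4 = 4^{−1} = 10 (mod 13).
  i = 5 (α = 9): (9−11)(9−5)(9−10)(9−7) = (−2)·4·(−1)·2 = 16 ≡ 3, so v_5 = 3^{−1} = 9 (mod 13).
  v = [3, 11, 6, 10, 9].
Step 2: syndromes of r = [0, 4, 5, 7, 2] (all sums mod 13).
  S_0 = Σ v_i r_i = 3·0 + 11·4 + 6·5 + 10·7 + 9·2 = 162 ≡ 6.
  S_1 = Σ v_i α_i r_i = 3·11·0 + 11·5·4 + 6·10·5 + 10·7·7 + 9·9·2 = 1172 ≡ 2.
  α_i^2 mod 13 = [4, 12, 9, 10, 3].
  S_2 = Σ v_i α_i^2 r_i = 3·4·0 + 11·12·4 + 6·9·5 + 10·10·7 + 9·3·2 = 1552 ≡ 5.
  S = (6, 2, 5) ≠ 0, so r is not a codeword (an error is present).
Step 3: locate the error. For a single error e at position i, S_ℓ = v_i·e·α_i^ℓ, so α_err = S_1/S_0.
  S_0^{−1} = 6^{−1} = 11 (mod 13), so α_err = 2·11 = 22 ≡ 9 = α_5. Error position i = 5.
  Consistency check: S_2/S_1 = 5·7 = 35 ≡ 9 = α_err ✓ (single-error assumption holds).
Step 4: error magnitude e = S_0/v_5 = S_0·∏_{j≠5}(α_5 − α_j) = 6·3 = 18 ≡ 5 (mod 13).
Step 5: correct position 5: c_5 = r_5 − e = 2 − 5 ≡ 10 (mod 13). Hence c = [0, 4, 5, 7, 10].
  Check: interpolating c through the α_i gives m(x) = 3 + 8·x (degree < 2) with m(α_i) = c_i for every i, so c is indeed a codeword.


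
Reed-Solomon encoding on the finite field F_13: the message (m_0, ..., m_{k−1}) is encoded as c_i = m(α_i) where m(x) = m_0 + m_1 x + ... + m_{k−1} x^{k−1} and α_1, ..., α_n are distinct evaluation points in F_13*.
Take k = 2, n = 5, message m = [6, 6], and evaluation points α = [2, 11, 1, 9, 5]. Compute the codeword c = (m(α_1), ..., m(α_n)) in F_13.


c = [5, 7, 12, 8, 10]

Message polynomial: m(x) = 6 + 6·x (mod 13).
For each evaluation point α_i, compute m(α_i) mod 13:
  α_1 = 2: Horner steps 6 → 5, so m(2) = 5.
  α_2 = 11: Horner steps 6 → 7, so m(11) = 7.
  α_3 = 1: Horner steps 6 → 12, so m(1) = 12.
  α_4 = 9: Horner steps 6 → 8, so m(9) = 8.
  α_5 = 5: Horner steps 6 → 10, so m(5) = 10.
Codeword c = [5, 7, 12, 8, 10] ∈ F_13^5.


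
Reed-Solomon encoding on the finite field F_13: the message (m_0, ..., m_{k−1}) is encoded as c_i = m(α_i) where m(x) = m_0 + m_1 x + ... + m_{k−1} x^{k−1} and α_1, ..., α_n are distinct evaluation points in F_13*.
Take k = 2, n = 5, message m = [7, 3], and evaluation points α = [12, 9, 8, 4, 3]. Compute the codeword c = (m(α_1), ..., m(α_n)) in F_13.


c = [4, 8, 5, 6, 3]

Message polynomial: m(x) = 7 + 3·x (mod 13).
For each evaluation point α_i, compute m(α_i) mod 13:
  α_1 = 12: Horner steps 3 → 4, so m(12) = 4.
  α_2 = 9: Horner steps 3 → 8, so m(9) = 8.
  α_3 = 8: Horner steps 3 → 5, so m(8) = 5.
  α_4 = 4: Horner steps 3 → 6, so m(4) = 6.
  α_5 = 3: Horner steps 3 → 3, so m(3) = 3.
Codeword c = [4, 8, 5, 6, 3] ∈ F_13^5.


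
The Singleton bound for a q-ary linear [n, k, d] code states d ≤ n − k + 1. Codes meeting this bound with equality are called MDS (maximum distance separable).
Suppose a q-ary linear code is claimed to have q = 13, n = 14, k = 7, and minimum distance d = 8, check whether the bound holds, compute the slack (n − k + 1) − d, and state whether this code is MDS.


Singleton RHS = n − k + 1 = 8, slack = 0, bound satisfied, MDS.

Singleton bound: d ≤ n − k + 1.
Here n = 14, k = 7, so n − k + 1 = 8.
Given d = 8, check d ≤ 8: YES.
Slack = (n − k + 1) − d = 0.
The code is MDS (slack = 0).
Description: the claimed parameters are [14, 7, 8]_13; such a code would be MDS (meets Singleton bound).


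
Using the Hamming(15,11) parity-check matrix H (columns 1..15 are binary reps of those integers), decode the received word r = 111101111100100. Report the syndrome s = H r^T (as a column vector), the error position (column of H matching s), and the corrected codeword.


s = (0, 0, 1, 1)^T, error position = 3, corrected codeword c = 110101111100100

Compute s = H r^T mod 2 one row at a time:
  s_1 = 1 + 1 + 1 + 0 + 0 + 1 + 0 + 0 = 4 ≡ 0 (mod 2).
  s_2 = 1 + 0 + 1 + 1 + 0 + 1 + 0 + 0 = 4 ≡ 0 (mod 2).
  s_3 = 1 + 1 + 1 + 1 + 1 + 0 + 0 + 0 = 5 ≡ 1 (mod 2).
  s_4 = 1 + 1 + 0 + 1 + 1 + 0 + 1 + 0 = 5 ≡ 1 (mod 2).
s = (0, 0, 1, 1)^T — this equals column 3 of H (binary 0011), so error is at position 3.
Correct: flip bit 3 of r = 111101111100100 to get c = 110101111100100.


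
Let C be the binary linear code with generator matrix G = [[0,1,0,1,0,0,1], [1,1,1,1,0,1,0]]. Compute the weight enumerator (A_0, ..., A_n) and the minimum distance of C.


Weight distribution: A_0 = 1, A_3 = 1, A_4 = 1, A_5 = 1. Minimum distance d = 3.

Enumerate all 2^2 = 4 messages m ∈ F_2^2.
For each, compute codeword c = mG in F_2^7, then tally its weight.
  m = 00 → c = 0000000, weight = 0.
  m = 10 → c = 0101001, weight = 3.
  m = 01 → c = 1111010, weight = 5.
  m = 11 → c = 1010011, weight = 4.
Tally weights:
  weight 0: 1 codewords.
  weight 3: 1 codewords.
  weight 4: 1 codewords.
  weight 5: 1 codewords.
Minimum distance d = smallest w > 0 with A_w > 0 = 3.
Sanity: Σ A_w = 4 = 2^2 = 4 ✓.


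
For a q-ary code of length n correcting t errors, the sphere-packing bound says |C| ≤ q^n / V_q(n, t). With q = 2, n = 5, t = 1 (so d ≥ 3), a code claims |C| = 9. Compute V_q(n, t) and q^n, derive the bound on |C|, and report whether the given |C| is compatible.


V_q(n, t) = 6, q^n = 32, Hamming bound = 5, |C| = 9 > bound (violated).

Step 1: Compute V_q(n, t) = Σ_{j=0}^1 C(n, j) (q−1)^j.
  j = 0: C(5,0)·(1)^0 = 1·1 = 1.
  j = 1: C(5,1)·(1)^1 = 5·1 = 5.
  V_q(n, t) = 1 + 5 = 6.
Step 2: q^n = 2^5 = 32.
Step 3: Hamming bound ⌊q^n / V_q(n,t)⌋ = ⌊32/6⌋ = 5.
Step 4: Compare |C| = 9 to 5: violated.
The claimed |C| lies above the Hamming bound, so no 2-ary code of length 5 with d ≥ 3 can have 9 codewords.


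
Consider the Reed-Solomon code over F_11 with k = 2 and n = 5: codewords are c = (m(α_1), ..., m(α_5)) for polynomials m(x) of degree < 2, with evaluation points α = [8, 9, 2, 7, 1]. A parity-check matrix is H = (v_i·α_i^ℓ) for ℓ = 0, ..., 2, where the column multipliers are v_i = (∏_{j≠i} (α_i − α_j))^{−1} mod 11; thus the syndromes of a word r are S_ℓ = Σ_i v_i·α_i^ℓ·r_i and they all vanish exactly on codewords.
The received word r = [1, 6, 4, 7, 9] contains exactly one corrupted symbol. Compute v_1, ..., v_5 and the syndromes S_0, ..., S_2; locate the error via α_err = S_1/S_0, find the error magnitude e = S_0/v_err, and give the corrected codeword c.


S = (9, 9, 9), error at position 5, error magnitude e = 10, c = [1, 6, 4, 7, 10].

Step 1: column multipliers v_i = (∏_{j≠i}(α_i − α_j))^{−1} mod 11.
  i = 1 (α = 8): (8−9)(8−2)(8−7)(8−1) = (−1)·6·1·7 = −42 ≡ 2, so v_1 = 2^{−1} = 6 (mod 11).
  i = 2 (α = 9): (9−8)(9−2)(9−7)(9−1) = 1·7·2·8 = 112 ≡ 2, so v_2 = 2^{−1} = 6 (mod 11).
  i = 3 (α = 2): (2−8)(2−9)(2−7)(2−1) = (−6)·(−7)·(−5)·1 = −210 ≡ 10, so v_3 = 10^{−1} = 10 (mod 11).
  i = 4 (α = 7): (7−8)(7−9)(7−2)(7−1) = (−1)·(−2)·5·6 = 60 ≡ 5, so v_4 = 5^{−1} = 9 (mod 11).
  i = 5 (α = 1): (1−8)(1−9)(1−2)(1−7) = (−7)·(−8)·(−1)·(−6) = 336 ≡ 6, so v_5 = 6^{−1} = 2 (mod 11).
  v = [6, 6, 10, 9, 2].
Step 2: syndromes of r = [1, 6, 4, 7, 9] (all sums mod 11).
  S_0 = Σ v_i r_i = 6·1 + 6·6 + 10·4 + 9·7 + 2·9 = 163 ≡ 9.
  S_1 = Σ v_i α_i r_i = 6·8·1 + 6·9·6 + 10·2·4 + 9·7·7 + 2·1·9 = 911 ≡ 9.
  α_i^2 mod 11 = [9, 4, 4, 5, 1].
  S_2 = Σ v_i α_i^2 r_i = 6·9·1 + 6·4·6 + 10·4·4 + 9·5·7 + 2·1·9 = 691 ≡ 9.
  S = (9, 9, 9) ≠ 0, so r is not a codeword (an error is present).
Step 3: locate the error. For a single error e at position i, S_ℓ = v_i·e·α_i^ℓ, so α_err = S_1/S_0.
  S_0^{−1} = 9^{−1} = 5 (mod 11), so α_err = 9·5 = 45 ≡ 1 = α_5. Error position i = 5.
  Consistency check: S_2/S_1 = 9·5 = 45 ≡ 1 = α_err ✓ (single-error assumption holds).
Step 4: error magnitude e = S_0/v_5 = S_0·∏_{j≠5}(α_5 − α_j) = 9·6 = 54 ≡ 10 (mod 11).
Step 5: correct position 5: c_5 = r_5 − e = 9 − 10 ≡ 10 (mod 11). Hence c = [1, 6, 4, 7, 10].
  Check: interpolating c through the α_i gives m(x) = 5 + 5·x (degree < 2) with m(α_i) = c_i for every i, so c is indeed a codeword.


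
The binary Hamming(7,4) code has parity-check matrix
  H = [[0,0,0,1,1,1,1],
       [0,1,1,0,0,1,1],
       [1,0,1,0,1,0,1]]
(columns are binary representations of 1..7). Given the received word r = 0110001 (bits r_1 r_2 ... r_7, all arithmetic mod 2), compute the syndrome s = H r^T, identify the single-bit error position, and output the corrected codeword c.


s = (1, 1, 0)^T, error position = 6, corrected codeword c = 0110011

Compute s = H r^T mod 2 one row at a time:
  s_1 = 0 + 0 + 0 + 1 = 1 ≡ 1 (mod 2).
  s_2 = 1 + 1 + 0 + 1 = 3 ≡ 1 (mod 2).
  s_3 = 0 + 1 + 0 + 1 = 2 ≡ 0 (mod 2).
s = (1, 1, 0)^T — this equals column 6 of H (binary 110), so error is at position 6.
Correct: flip bit 6 of r = 0110001 to get c = 0110011.
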